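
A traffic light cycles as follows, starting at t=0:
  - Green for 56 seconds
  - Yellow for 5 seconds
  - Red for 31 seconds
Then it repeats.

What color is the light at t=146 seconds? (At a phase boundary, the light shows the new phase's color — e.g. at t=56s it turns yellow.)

Cycle length = 56 + 5 + 31 = 92s
t = 146, phase_t = 146 mod 92 = 54
54 < 56 (green end) → GREEN

Answer: green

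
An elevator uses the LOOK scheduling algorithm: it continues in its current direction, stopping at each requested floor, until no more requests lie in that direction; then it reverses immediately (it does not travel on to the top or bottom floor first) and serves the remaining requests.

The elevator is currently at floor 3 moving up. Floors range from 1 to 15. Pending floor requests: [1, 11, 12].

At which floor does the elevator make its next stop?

Answer: 11

Derivation:
Current floor: 3, direction: up
Requests above: [11, 12]
Requests below: [1]
Moving up and requests lie above → nearest above is min([11, 12]) = 11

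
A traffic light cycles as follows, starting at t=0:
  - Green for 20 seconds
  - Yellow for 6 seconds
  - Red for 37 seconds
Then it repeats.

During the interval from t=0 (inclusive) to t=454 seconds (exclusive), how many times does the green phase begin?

Cycle = 20+6+37 = 63s
green phase starts at t = k*63 + 0 for k=0,1,2,...
Need k*63+0 < 454 → k < 7.206
k ∈ {0, ..., 7} → 8 starts

Answer: 8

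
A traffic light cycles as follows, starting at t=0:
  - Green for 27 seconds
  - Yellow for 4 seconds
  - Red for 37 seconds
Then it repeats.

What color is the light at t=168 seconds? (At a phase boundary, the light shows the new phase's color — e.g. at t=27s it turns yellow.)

Answer: red

Derivation:
Cycle length = 27 + 4 + 37 = 68s
t = 168, phase_t = 168 mod 68 = 32
32 >= 31 → RED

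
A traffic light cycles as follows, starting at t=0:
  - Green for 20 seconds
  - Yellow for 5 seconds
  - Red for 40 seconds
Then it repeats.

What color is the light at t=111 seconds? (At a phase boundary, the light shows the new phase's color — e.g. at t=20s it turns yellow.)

Cycle length = 20 + 5 + 40 = 65s
t = 111, phase_t = 111 mod 65 = 46
46 >= 25 → RED

Answer: red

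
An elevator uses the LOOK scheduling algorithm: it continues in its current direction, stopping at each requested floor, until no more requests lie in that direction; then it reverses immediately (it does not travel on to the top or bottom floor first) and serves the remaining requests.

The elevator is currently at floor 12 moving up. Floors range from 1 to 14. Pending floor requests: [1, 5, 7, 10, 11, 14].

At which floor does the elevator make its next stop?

Answer: 14

Derivation:
Current floor: 12, direction: up
Requests above: [14]
Requests below: [1, 5, 7, 10, 11]
Moving up and requests lie above → nearest above is min([14]) = 14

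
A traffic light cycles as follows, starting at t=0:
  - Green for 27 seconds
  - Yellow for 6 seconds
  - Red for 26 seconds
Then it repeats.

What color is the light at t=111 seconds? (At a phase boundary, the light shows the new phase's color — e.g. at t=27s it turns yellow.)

Answer: red

Derivation:
Cycle length = 27 + 6 + 26 = 59s
t = 111, phase_t = 111 mod 59 = 52
52 >= 33 → RED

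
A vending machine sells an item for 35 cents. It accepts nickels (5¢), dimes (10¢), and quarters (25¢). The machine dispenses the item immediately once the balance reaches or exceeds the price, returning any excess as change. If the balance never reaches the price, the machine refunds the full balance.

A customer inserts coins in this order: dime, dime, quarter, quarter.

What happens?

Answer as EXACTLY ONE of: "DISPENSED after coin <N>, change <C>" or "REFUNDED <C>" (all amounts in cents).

Price: 35¢
Coin 1 (dime, 10¢): balance = 10¢
Coin 2 (dime, 10¢): balance = 20¢
Coin 3 (quarter, 25¢): balance = 45¢
  → balance >= price → DISPENSE, change = 45 - 35 = 10¢

Answer: DISPENSED after coin 3, change 10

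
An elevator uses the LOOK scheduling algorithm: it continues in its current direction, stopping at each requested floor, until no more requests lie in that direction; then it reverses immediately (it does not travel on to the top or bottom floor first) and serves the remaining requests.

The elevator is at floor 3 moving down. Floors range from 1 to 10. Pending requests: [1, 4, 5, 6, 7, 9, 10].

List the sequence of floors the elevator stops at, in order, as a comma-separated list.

Current: 3, moving DOWN
Serve below first (descending): [1]
Then reverse, serve above (ascending): [4, 5, 6, 7, 9, 10]

Answer: 1, 4, 5, 6, 7, 9, 10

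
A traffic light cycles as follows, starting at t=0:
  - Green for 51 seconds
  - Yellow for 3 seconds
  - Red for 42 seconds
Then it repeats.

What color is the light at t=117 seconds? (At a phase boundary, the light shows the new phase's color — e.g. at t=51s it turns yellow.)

Answer: green

Derivation:
Cycle length = 51 + 3 + 42 = 96s
t = 117, phase_t = 117 mod 96 = 21
21 < 51 (green end) → GREEN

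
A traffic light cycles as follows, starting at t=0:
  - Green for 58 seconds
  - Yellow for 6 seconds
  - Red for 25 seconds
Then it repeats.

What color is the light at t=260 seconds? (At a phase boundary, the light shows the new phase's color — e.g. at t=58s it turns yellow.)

Cycle length = 58 + 6 + 25 = 89s
t = 260, phase_t = 260 mod 89 = 82
82 >= 64 → RED

Answer: red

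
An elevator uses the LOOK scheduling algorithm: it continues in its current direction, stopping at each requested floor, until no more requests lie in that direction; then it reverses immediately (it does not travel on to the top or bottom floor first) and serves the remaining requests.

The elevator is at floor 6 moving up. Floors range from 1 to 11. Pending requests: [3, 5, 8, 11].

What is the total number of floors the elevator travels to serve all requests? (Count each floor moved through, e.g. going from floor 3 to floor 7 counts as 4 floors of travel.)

Start at floor 6 moving up, LOOK stop order: [8, 11, 5, 3]
  6 → 8: |8-6| = 2, total = 2
  8 → 11: |11-8| = 3, total = 5
  11 → 5: |5-11| = 6, total = 11
  5 → 3: |3-5| = 2, total = 13

Answer: 13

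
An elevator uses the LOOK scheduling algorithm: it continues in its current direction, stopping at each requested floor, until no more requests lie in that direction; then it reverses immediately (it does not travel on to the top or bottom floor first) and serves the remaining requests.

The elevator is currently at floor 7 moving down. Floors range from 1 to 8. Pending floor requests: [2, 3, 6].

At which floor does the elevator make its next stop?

Answer: 6

Derivation:
Current floor: 7, direction: down
Requests above: []
Requests below: [2, 3, 6]
Moving down and requests lie below → nearest below is max([2, 3, 6]) = 6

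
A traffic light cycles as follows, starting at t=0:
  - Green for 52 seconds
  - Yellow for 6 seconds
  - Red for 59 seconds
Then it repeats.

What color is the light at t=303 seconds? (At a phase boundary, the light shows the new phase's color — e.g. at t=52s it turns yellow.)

Cycle length = 52 + 6 + 59 = 117s
t = 303, phase_t = 303 mod 117 = 69
69 >= 58 → RED

Answer: red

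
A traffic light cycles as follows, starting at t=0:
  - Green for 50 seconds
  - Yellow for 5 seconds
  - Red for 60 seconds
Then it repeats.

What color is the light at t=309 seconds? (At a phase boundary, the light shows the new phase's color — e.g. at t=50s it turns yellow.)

Answer: red

Derivation:
Cycle length = 50 + 5 + 60 = 115s
t = 309, phase_t = 309 mod 115 = 79
79 >= 55 → RED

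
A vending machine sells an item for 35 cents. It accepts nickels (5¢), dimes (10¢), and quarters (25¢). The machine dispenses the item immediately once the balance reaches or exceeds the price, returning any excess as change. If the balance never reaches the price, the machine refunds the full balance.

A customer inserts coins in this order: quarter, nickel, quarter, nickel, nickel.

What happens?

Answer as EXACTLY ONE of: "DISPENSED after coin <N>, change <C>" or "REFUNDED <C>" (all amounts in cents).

Price: 35¢
Coin 1 (quarter, 25¢): balance = 25¢
Coin 2 (nickel, 5¢): balance = 30¢
Coin 3 (quarter, 25¢): balance = 55¢
  → balance >= price → DISPENSE, change = 55 - 35 = 20¢

Answer: DISPENSED after coin 3, change 20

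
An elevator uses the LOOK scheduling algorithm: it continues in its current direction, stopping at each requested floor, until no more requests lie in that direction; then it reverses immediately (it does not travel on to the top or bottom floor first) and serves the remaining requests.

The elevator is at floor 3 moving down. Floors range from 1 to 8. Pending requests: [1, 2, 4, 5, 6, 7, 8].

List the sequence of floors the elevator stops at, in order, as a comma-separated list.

Answer: 2, 1, 4, 5, 6, 7, 8

Derivation:
Current: 3, moving DOWN
Serve below first (descending): [2, 1]
Then reverse, serve above (ascending): [4, 5, 6, 7, 8]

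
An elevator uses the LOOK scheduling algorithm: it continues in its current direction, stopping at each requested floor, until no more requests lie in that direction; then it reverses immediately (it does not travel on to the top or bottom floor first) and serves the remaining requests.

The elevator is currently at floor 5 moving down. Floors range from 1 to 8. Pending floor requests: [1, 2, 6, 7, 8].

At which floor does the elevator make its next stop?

Answer: 2

Derivation:
Current floor: 5, direction: down
Requests above: [6, 7, 8]
Requests below: [1, 2]
Moving down and requests lie below → nearest below is max([1, 2]) = 2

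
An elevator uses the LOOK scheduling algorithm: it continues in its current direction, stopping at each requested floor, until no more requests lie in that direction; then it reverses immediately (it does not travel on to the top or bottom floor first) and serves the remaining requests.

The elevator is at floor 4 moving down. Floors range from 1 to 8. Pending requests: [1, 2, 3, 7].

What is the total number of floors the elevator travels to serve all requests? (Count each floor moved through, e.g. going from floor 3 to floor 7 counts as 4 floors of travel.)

Answer: 9

Derivation:
Start at floor 4 moving down, LOOK stop order: [3, 2, 1, 7]
  4 → 3: |3-4| = 1, total = 1
  3 → 2: |2-3| = 1, total = 2
  2 → 1: |1-2| = 1, total = 3
  1 → 7: |7-1| = 6, total = 9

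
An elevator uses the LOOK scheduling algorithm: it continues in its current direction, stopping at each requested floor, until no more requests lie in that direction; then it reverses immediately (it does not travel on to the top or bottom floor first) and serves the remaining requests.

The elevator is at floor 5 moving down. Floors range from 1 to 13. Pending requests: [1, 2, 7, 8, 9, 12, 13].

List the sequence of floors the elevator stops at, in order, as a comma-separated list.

Answer: 2, 1, 7, 8, 9, 12, 13

Derivation:
Current: 5, moving DOWN
Serve below first (descending): [2, 1]
Then reverse, serve above (ascending): [7, 8, 9, 12, 13]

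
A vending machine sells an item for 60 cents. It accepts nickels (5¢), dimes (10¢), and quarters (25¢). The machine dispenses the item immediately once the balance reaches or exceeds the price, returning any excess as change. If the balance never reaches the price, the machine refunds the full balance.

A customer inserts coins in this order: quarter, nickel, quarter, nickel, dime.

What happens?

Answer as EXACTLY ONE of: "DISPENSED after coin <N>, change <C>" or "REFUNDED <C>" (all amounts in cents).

Price: 60¢
Coin 1 (quarter, 25¢): balance = 25¢
Coin 2 (nickel, 5¢): balance = 30¢
Coin 3 (quarter, 25¢): balance = 55¢
Coin 4 (nickel, 5¢): balance = 60¢
  → balance >= price → DISPENSE, change = 60 - 60 = 0¢

Answer: DISPENSED after coin 4, change 0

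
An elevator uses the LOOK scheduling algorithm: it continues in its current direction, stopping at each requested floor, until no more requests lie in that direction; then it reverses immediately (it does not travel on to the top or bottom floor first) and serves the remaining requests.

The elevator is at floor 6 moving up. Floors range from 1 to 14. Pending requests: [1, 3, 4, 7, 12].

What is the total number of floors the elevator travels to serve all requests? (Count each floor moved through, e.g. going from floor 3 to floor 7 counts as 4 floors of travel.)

Start at floor 6 moving up, LOOK stop order: [7, 12, 4, 3, 1]
  6 → 7: |7-6| = 1, total = 1
  7 → 12: |12-7| = 5, total = 6
  12 → 4: |4-12| = 8, total = 14
  4 → 3: |3-4| = 1, total = 15
  3 → 1: |1-3| = 2, total = 17

Answer: 17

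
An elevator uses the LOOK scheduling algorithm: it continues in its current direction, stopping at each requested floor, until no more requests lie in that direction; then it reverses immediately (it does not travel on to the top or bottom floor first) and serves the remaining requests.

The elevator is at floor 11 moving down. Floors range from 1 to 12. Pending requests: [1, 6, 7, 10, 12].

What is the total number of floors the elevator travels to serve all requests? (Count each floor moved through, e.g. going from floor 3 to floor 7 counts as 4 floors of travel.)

Answer: 21

Derivation:
Start at floor 11 moving down, LOOK stop order: [10, 7, 6, 1, 12]
  11 → 10: |10-11| = 1, total = 1
  10 → 7: |7-10| = 3, total = 4
  7 → 6: |6-7| = 1, total = 5
  6 → 1: |1-6| = 5, total = 10
  1 → 12: |12-1| = 11, total = 21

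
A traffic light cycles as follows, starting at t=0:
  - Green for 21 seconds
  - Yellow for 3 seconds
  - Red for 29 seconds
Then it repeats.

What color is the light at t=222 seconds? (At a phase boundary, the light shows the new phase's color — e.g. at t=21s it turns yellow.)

Cycle length = 21 + 3 + 29 = 53s
t = 222, phase_t = 222 mod 53 = 10
10 < 21 (green end) → GREEN

Answer: green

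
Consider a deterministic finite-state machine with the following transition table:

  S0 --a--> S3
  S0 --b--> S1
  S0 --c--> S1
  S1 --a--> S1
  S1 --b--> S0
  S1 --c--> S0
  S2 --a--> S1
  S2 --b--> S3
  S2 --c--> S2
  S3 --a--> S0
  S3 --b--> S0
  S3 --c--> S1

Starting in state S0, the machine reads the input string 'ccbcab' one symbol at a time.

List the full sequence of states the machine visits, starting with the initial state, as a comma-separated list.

Start: S0
  read 'c': S0 --c--> S1
  read 'c': S1 --c--> S0
  read 'b': S0 --b--> S1
  read 'c': S1 --c--> S0
  read 'a': S0 --a--> S3
  read 'b': S3 --b--> S0

Answer: S0, S1, S0, S1, S0, S3, S0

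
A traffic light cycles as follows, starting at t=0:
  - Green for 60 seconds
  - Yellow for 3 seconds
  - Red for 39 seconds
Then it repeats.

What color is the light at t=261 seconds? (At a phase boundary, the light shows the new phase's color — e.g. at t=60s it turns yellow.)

Cycle length = 60 + 3 + 39 = 102s
t = 261, phase_t = 261 mod 102 = 57
57 < 60 (green end) → GREEN

Answer: green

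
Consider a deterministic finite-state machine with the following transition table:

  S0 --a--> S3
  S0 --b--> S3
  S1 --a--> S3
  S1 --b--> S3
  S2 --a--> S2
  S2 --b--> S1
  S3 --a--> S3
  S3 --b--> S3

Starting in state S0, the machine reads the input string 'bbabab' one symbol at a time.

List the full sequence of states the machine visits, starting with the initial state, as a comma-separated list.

Start: S0
  read 'b': S0 --b--> S3
  read 'b': S3 --b--> S3
  read 'a': S3 --a--> S3
  read 'b': S3 --b--> S3
  read 'a': S3 --a--> S3
  read 'b': S3 --b--> S3

Answer: S0, S3, S3, S3, S3, S3, S3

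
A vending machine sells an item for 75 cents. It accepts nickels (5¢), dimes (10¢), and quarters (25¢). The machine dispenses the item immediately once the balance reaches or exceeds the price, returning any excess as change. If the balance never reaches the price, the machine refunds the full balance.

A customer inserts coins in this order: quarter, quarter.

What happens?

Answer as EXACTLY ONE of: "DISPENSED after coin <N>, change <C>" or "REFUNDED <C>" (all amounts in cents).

Price: 75¢
Coin 1 (quarter, 25¢): balance = 25¢
Coin 2 (quarter, 25¢): balance = 50¢
All coins inserted, balance 50¢ < price 75¢ → REFUND 50¢

Answer: REFUNDED 50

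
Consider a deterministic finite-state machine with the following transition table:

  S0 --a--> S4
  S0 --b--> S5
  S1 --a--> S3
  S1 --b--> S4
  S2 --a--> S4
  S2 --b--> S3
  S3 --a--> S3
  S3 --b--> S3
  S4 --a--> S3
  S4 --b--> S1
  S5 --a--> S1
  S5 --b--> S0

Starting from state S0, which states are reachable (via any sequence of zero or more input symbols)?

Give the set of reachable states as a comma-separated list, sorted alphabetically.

Answer: S0, S1, S3, S4, S5

Derivation:
BFS from S0:
  visit S0: S0--a-->S4 (new), S0--b-->S5 (new)
  visit S4: S4--a-->S3 (new), S4--b-->S1 (new)
  visit S5: S5--a-->S1 (seen), S5--b-->S0 (seen)
  visit S3: S3--a-->S3 (seen), S3--b-->S3 (seen)
  visit S1: S1--a-->S3 (seen), S1--b-->S4 (seen)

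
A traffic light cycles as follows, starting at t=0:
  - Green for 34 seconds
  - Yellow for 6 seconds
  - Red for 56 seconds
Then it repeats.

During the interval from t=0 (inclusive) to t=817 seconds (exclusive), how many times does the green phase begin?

Cycle = 34+6+56 = 96s
green phase starts at t = k*96 + 0 for k=0,1,2,...
Need k*96+0 < 817 → k < 8.510
k ∈ {0, ..., 8} → 9 starts

Answer: 9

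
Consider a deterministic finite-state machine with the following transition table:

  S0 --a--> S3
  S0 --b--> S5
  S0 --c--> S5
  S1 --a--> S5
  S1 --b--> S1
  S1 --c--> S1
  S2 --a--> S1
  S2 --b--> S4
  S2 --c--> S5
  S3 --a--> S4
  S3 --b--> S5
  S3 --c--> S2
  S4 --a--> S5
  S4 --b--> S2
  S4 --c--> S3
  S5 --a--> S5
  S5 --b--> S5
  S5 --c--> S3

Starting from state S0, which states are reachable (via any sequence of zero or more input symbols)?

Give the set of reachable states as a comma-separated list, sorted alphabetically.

Answer: S0, S1, S2, S3, S4, S5

Derivation:
BFS from S0:
  visit S0: S0--a-->S3 (new), S0--b-->S5 (new), S0--c-->S5 (seen)
  visit S3: S3--a-->S4 (new), S3--b-->S5 (seen), S3--c-->S2 (new)
  visit S5: S5--a-->S5 (seen), S5--b-->S5 (seen), S5--c-->S3 (seen)
  visit S4: S4--a-->S5 (seen), S4--b-->S2 (seen), S4--c-->S3 (seen)
  visit S2: S2--a-->S1 (new), S2--b-->S4 (seen), S2--c-->S5 (seen)
  visit S1: S1--a-->S5 (seen), S1--b-->S1 (seen), S1--c-->S1 (seen)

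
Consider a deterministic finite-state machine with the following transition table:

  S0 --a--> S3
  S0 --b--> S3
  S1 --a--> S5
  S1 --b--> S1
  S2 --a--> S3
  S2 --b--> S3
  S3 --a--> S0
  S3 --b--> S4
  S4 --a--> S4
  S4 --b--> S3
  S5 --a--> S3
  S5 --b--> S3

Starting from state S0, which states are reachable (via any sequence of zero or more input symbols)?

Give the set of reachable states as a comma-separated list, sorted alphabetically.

Answer: S0, S3, S4

Derivation:
BFS from S0:
  visit S0: S0--a-->S3 (new), S0--b-->S3 (seen)
  visit S3: S3--a-->S0 (seen), S3--b-->S4 (new)
  visit S4: S4--a-->S4 (seen), S4--b-->S3 (seen)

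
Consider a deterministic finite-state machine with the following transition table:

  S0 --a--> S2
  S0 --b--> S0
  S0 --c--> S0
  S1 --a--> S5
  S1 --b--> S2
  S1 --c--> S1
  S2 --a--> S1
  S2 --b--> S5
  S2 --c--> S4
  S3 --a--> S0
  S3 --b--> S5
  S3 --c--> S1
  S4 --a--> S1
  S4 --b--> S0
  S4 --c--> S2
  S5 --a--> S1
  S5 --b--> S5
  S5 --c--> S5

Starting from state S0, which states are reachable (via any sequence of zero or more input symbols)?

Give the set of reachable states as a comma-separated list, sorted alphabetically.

BFS from S0:
  visit S0: S0--a-->S2 (new), S0--b-->S0 (seen), S0--c-->S0 (seen)
  visit S2: S2--a-->S1 (new), S2--b-->S5 (new), S2--c-->S4 (new)
  visit S1: S1--a-->S5 (seen), S1--b-->S2 (seen), S1--c-->S1 (seen)
  visit S5: S5--a-->S1 (seen), S5--b-->S5 (seen), S5--c-->S5 (seen)
  visit S4: S4--a-->S1 (seen), S4--b-->S0 (seen), S4--c-->S2 (seen)

Answer: S0, S1, S2, S4, S5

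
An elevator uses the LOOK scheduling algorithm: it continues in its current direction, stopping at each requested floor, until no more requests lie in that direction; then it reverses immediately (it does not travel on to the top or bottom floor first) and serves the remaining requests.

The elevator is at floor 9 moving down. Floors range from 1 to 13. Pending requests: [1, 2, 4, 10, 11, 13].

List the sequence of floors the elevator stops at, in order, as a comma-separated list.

Answer: 4, 2, 1, 10, 11, 13

Derivation:
Current: 9, moving DOWN
Serve below first (descending): [4, 2, 1]
Then reverse, serve above (ascending): [10, 11, 13]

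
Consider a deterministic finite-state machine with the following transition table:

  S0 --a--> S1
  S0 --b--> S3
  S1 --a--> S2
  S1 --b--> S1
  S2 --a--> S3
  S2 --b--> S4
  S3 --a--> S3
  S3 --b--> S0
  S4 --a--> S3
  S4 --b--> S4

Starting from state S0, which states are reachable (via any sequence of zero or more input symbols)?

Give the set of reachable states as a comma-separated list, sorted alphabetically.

BFS from S0:
  visit S0: S0--a-->S1 (new), S0--b-->S3 (new)
  visit S1: S1--a-->S2 (new), S1--b-->S1 (seen)
  visit S3: S3--a-->S3 (seen), S3--b-->S0 (seen)
  visit S2: S2--a-->S3 (seen), S2--b-->S4 (new)
  visit S4: S4--a-->S3 (seen), S4--b-->S4 (seen)

Answer: S0, S1, S2, S3, S4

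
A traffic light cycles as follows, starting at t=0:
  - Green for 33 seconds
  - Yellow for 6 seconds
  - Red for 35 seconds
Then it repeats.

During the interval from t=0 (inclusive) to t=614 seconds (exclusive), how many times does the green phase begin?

Cycle = 33+6+35 = 74s
green phase starts at t = k*74 + 0 for k=0,1,2,...
Need k*74+0 < 614 → k < 8.297
k ∈ {0, ..., 8} → 9 starts

Answer: 9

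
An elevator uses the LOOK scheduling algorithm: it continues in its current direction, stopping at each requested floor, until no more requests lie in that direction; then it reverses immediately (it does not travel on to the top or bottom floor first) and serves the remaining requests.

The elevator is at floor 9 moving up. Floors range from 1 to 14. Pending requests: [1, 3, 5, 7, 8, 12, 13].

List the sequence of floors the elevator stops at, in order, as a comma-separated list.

Answer: 12, 13, 8, 7, 5, 3, 1

Derivation:
Current: 9, moving UP
Serve above first (ascending): [12, 13]
Then reverse, serve below (descending): [8, 7, 5, 3, 1]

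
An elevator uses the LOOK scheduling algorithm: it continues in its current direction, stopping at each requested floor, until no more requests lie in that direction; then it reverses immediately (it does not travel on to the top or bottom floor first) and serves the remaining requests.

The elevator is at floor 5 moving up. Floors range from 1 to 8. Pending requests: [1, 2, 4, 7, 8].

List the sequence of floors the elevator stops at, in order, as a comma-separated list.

Current: 5, moving UP
Serve above first (ascending): [7, 8]
Then reverse, serve below (descending): [4, 2, 1]

Answer: 7, 8, 4, 2, 1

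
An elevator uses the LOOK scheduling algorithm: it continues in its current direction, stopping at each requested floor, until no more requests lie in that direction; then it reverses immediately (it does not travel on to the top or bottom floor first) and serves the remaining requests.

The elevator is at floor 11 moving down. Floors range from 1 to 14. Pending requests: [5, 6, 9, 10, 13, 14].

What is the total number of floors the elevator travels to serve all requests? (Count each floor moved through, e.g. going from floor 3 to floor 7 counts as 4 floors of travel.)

Start at floor 11 moving down, LOOK stop order: [10, 9, 6, 5, 13, 14]
  11 → 10: |10-11| = 1, total = 1
  10 → 9: |9-10| = 1, total = 2
  9 → 6: |6-9| = 3, total = 5
  6 → 5: |5-6| = 1, total = 6
  5 → 13: |13-5| = 8, total = 14
  13 → 14: |14-13| = 1, total = 15

Answer: 15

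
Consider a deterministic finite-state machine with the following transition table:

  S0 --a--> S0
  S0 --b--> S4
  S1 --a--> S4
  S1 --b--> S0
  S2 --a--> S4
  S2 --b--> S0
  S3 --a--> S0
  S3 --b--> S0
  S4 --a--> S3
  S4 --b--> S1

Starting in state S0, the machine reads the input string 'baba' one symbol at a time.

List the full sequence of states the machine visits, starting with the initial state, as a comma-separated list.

Answer: S0, S4, S3, S0, S0

Derivation:
Start: S0
  read 'b': S0 --b--> S4
  read 'a': S4 --a--> S3
  read 'b': S3 --b--> S0
  read 'a': S0 --a--> S0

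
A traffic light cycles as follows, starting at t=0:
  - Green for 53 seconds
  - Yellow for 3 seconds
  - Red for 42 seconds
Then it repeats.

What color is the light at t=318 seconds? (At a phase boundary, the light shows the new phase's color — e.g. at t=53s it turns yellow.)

Cycle length = 53 + 3 + 42 = 98s
t = 318, phase_t = 318 mod 98 = 24
24 < 53 (green end) → GREEN

Answer: green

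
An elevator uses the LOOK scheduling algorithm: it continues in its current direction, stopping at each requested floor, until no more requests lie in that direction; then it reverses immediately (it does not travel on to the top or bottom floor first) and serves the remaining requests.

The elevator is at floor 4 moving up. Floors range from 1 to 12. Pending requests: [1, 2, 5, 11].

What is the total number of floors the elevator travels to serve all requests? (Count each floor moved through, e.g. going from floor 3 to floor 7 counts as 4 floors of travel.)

Answer: 17

Derivation:
Start at floor 4 moving up, LOOK stop order: [5, 11, 2, 1]
  4 → 5: |5-4| = 1, total = 1
  5 → 11: |11-5| = 6, total = 7
  11 → 2: |2-11| = 9, total = 16
  2 → 1: |1-2| = 1, total = 17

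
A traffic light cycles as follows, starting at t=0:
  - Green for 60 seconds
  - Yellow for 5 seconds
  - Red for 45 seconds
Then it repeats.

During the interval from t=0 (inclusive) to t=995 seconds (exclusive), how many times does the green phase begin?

Answer: 10

Derivation:
Cycle = 60+5+45 = 110s
green phase starts at t = k*110 + 0 for k=0,1,2,...
Need k*110+0 < 995 → k < 9.045
k ∈ {0, ..., 9} → 10 starts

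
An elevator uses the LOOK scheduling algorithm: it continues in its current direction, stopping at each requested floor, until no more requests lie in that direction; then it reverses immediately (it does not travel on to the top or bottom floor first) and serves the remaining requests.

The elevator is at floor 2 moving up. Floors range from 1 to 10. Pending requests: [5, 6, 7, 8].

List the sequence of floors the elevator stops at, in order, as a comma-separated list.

Answer: 5, 6, 7, 8

Derivation:
Current: 2, moving UP
Serve above first (ascending): [5, 6, 7, 8]
Then reverse, serve below (descending): []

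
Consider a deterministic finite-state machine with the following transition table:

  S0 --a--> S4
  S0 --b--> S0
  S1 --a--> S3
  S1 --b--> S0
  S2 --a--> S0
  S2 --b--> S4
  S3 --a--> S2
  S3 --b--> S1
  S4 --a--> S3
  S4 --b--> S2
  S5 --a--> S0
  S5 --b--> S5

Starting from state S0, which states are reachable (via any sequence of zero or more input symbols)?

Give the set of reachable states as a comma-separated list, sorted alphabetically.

Answer: S0, S1, S2, S3, S4

Derivation:
BFS from S0:
  visit S0: S0--a-->S4 (new), S0--b-->S0 (seen)
  visit S4: S4--a-->S3 (new), S4--b-->S2 (new)
  visit S3: S3--a-->S2 (seen), S3--b-->S1 (new)
  visit S2: S2--a-->S0 (seen), S2--b-->S4 (seen)
  visit S1: S1--a-->S3 (seen), S1--b-->S0 (seen)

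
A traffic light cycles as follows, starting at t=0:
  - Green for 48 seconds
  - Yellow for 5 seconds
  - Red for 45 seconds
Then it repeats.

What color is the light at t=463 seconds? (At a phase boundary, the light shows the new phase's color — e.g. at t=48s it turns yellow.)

Cycle length = 48 + 5 + 45 = 98s
t = 463, phase_t = 463 mod 98 = 71
71 >= 53 → RED

Answer: red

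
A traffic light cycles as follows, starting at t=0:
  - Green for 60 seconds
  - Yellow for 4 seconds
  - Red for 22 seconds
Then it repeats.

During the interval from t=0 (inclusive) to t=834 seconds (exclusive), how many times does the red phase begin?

Answer: 9

Derivation:
Cycle = 60+4+22 = 86s
red phase starts at t = k*86 + 64 for k=0,1,2,...
Need k*86+64 < 834 → k < 8.953
k ∈ {0, ..., 8} → 9 starts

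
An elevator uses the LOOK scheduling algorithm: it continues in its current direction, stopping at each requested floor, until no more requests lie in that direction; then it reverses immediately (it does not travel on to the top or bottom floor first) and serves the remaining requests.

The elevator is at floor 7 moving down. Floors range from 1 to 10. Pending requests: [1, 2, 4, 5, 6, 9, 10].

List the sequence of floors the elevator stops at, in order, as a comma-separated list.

Answer: 6, 5, 4, 2, 1, 9, 10

Derivation:
Current: 7, moving DOWN
Serve below first (descending): [6, 5, 4, 2, 1]
Then reverse, serve above (ascending): [9, 10]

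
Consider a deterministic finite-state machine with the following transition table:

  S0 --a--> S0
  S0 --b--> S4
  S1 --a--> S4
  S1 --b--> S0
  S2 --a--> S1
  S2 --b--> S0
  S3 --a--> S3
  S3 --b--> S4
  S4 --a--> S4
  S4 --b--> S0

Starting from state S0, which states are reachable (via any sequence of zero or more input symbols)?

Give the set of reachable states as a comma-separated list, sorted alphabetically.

Answer: S0, S4

Derivation:
BFS from S0:
  visit S0: S0--a-->S0 (seen), S0--b-->S4 (new)
  visit S4: S4--a-->S4 (seen), S4--b-->S0 (seen)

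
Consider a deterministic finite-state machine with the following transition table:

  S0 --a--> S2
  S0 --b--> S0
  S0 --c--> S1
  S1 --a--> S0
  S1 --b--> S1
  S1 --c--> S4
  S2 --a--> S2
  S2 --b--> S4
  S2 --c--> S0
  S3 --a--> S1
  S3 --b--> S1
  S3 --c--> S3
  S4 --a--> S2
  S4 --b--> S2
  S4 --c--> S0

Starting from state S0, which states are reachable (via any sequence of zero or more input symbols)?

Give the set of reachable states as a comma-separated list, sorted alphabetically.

BFS from S0:
  visit S0: S0--a-->S2 (new), S0--b-->S0 (seen), S0--c-->S1 (new)
  visit S2: S2--a-->S2 (seen), S2--b-->S4 (new), S2--c-->S0 (seen)
  visit S1: S1--a-->S0 (seen), S1--b-->S1 (seen), S1--c-->S4 (seen)
  visit S4: S4--a-->S2 (seen), S4--b-->S2 (seen), S4--c-->S0 (seen)

Answer: S0, S1, S2, S4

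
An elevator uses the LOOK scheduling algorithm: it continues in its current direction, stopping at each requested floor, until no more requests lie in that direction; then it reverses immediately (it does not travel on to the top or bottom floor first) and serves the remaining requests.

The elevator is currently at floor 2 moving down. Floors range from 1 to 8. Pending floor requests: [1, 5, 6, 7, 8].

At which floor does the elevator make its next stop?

Current floor: 2, direction: down
Requests above: [5, 6, 7, 8]
Requests below: [1]
Moving down and requests lie below → nearest below is max([1]) = 1

Answer: 1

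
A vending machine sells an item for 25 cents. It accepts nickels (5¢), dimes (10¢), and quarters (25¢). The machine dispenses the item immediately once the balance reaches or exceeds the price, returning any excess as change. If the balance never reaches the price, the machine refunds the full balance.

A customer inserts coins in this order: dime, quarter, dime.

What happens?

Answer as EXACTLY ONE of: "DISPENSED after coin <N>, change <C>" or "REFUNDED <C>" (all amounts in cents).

Price: 25¢
Coin 1 (dime, 10¢): balance = 10¢
Coin 2 (quarter, 25¢): balance = 35¢
  → balance >= price → DISPENSE, change = 35 - 25 = 10¢

Answer: DISPENSED after coin 2, change 10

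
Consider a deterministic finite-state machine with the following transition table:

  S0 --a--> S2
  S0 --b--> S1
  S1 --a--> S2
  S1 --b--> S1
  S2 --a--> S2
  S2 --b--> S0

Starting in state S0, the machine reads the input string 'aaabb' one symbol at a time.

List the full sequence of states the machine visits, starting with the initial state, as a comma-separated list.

Answer: S0, S2, S2, S2, S0, S1

Derivation:
Start: S0
  read 'a': S0 --a--> S2
  read 'a': S2 --a--> S2
  read 'a': S2 --a--> S2
  read 'b': S2 --b--> S0
  read 'b': S0 --b--> S1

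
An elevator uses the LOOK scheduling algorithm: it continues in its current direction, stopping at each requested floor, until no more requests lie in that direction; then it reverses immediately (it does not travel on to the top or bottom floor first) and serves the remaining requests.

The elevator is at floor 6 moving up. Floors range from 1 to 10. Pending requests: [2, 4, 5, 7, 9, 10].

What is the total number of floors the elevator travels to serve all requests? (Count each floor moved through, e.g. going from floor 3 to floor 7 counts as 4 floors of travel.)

Answer: 12

Derivation:
Start at floor 6 moving up, LOOK stop order: [7, 9, 10, 5, 4, 2]
  6 → 7: |7-6| = 1, total = 1
  7 → 9: |9-7| = 2, total = 3
  9 → 10: |10-9| = 1, total = 4
  10 → 5: |5-10| = 5, total = 9
  5 → 4: |4-5| = 1, total = 10
  4 → 2: |2-4| = 2, total = 12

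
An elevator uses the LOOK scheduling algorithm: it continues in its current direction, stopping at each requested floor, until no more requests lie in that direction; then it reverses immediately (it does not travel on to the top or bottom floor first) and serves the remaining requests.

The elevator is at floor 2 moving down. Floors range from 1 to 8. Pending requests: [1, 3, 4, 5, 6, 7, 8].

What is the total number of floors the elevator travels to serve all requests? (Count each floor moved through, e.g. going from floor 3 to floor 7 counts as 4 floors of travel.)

Answer: 8

Derivation:
Start at floor 2 moving down, LOOK stop order: [1, 3, 4, 5, 6, 7, 8]
  2 → 1: |1-2| = 1, total = 1
  1 → 3: |3-1| = 2, total = 3
  3 → 4: |4-3| = 1, total = 4
  4 → 5: |5-4| = 1, total = 5
  5 → 6: |6-5| = 1, total = 6
  6 → 7: |7-6| = 1, total = 7
  7 → 8: |8-7| = 1, total = 8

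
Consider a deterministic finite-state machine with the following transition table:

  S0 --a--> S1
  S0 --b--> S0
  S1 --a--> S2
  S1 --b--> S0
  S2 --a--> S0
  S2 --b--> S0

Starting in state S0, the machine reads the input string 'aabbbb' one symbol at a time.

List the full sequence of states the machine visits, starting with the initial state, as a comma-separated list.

Start: S0
  read 'a': S0 --a--> S1
  read 'a': S1 --a--> S2
  read 'b': S2 --b--> S0
  read 'b': S0 --b--> S0
  read 'b': S0 --b--> S0
  read 'b': S0 --b--> S0

Answer: S0, S1, S2, S0, S0, S0, S0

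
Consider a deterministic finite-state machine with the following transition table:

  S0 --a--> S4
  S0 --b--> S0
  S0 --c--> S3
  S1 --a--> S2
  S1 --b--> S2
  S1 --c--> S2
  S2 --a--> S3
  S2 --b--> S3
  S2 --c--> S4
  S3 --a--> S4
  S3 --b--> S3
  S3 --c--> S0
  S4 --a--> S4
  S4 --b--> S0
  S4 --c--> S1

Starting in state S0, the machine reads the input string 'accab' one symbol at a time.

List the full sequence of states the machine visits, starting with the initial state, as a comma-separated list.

Answer: S0, S4, S1, S2, S3, S3

Derivation:
Start: S0
  read 'a': S0 --a--> S4
  read 'c': S4 --c--> S1
  read 'c': S1 --c--> S2
  read 'a': S2 --a--> S3
  read 'b': S3 --b--> S3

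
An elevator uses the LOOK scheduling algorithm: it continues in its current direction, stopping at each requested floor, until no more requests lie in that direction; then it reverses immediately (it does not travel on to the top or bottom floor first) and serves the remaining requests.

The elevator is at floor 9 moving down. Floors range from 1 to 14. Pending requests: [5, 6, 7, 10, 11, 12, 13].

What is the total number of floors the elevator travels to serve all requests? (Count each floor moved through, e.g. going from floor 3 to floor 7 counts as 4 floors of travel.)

Start at floor 9 moving down, LOOK stop order: [7, 6, 5, 10, 11, 12, 13]
  9 → 7: |7-9| = 2, total = 2
  7 → 6: |6-7| = 1, total = 3
  6 → 5: |5-6| = 1, total = 4
  5 → 10: |10-5| = 5, total = 9
  10 → 11: |11-10| = 1, total = 10
  11 → 12: |12-11| = 1, total = 11
  12 → 13: |13-12| = 1, total = 12

Answer: 12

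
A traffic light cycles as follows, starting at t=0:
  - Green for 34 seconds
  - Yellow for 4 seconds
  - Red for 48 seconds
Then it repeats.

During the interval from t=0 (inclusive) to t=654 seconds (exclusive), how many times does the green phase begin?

Answer: 8

Derivation:
Cycle = 34+4+48 = 86s
green phase starts at t = k*86 + 0 for k=0,1,2,...
Need k*86+0 < 654 → k < 7.605
k ∈ {0, ..., 7} → 8 starts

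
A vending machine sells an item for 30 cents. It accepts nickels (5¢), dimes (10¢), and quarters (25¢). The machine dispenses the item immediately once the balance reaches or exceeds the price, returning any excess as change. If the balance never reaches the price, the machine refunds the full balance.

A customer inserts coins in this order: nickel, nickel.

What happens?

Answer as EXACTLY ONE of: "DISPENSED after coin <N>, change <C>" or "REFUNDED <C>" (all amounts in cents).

Price: 30¢
Coin 1 (nickel, 5¢): balance = 5¢
Coin 2 (nickel, 5¢): balance = 10¢
All coins inserted, balance 10¢ < price 30¢ → REFUND 10¢

Answer: REFUNDED 10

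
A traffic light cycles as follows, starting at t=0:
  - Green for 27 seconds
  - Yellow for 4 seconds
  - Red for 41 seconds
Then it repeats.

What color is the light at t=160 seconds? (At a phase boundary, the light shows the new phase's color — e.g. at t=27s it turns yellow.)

Answer: green

Derivation:
Cycle length = 27 + 4 + 41 = 72s
t = 160, phase_t = 160 mod 72 = 16
16 < 27 (green end) → GREEN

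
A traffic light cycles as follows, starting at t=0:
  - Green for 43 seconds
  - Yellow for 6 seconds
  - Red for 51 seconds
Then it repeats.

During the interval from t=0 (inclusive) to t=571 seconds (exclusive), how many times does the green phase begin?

Answer: 6

Derivation:
Cycle = 43+6+51 = 100s
green phase starts at t = k*100 + 0 for k=0,1,2,...
Need k*100+0 < 571 → k < 5.710
k ∈ {0, ..., 5} → 6 starts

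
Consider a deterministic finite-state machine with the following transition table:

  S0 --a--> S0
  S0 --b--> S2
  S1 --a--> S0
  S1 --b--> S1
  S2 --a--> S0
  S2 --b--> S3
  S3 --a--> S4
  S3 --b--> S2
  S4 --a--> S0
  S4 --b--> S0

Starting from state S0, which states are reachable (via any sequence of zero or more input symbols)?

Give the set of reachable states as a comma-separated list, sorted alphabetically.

Answer: S0, S2, S3, S4

Derivation:
BFS from S0:
  visit S0: S0--a-->S0 (seen), S0--b-->S2 (new)
  visit S2: S2--a-->S0 (seen), S2--b-->S3 (new)
  visit S3: S3--a-->S4 (new), S3--b-->S2 (seen)
  visit S4: S4--a-->S0 (seen), S4--b-->S0 (seen)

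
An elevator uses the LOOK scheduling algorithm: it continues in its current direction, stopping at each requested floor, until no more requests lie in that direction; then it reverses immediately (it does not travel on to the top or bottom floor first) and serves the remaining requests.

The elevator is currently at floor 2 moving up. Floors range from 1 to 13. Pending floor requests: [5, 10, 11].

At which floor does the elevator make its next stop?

Current floor: 2, direction: up
Requests above: [5, 10, 11]
Requests below: []
Moving up and requests lie above → nearest above is min([5, 10, 11]) = 5

Answer: 5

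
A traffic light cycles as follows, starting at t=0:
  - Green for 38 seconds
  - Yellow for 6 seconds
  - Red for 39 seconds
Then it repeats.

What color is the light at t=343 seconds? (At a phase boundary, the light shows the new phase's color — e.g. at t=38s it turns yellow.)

Cycle length = 38 + 6 + 39 = 83s
t = 343, phase_t = 343 mod 83 = 11
11 < 38 (green end) → GREEN

Answer: green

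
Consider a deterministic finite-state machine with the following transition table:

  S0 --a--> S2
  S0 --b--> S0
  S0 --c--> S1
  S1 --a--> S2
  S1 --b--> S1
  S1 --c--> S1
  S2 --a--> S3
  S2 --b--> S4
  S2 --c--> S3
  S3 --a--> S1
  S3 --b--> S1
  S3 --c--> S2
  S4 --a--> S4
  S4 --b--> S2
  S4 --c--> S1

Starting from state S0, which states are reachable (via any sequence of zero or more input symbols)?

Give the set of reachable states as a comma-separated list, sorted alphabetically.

BFS from S0:
  visit S0: S0--a-->S2 (new), S0--b-->S0 (seen), S0--c-->S1 (new)
  visit S2: S2--a-->S3 (new), S2--b-->S4 (new), S2--c-->S3 (seen)
  visit S1: S1--a-->S2 (seen), S1--b-->S1 (seen), S1--c-->S1 (seen)
  visit S3: S3--a-->S1 (seen), S3--b-->S1 (seen), S3--c-->S2 (seen)
  visit S4: S4--a-->S4 (seen), S4--b-->S2 (seen), S4--c-->S1 (seen)

Answer: S0, S1, S2, S3, S4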